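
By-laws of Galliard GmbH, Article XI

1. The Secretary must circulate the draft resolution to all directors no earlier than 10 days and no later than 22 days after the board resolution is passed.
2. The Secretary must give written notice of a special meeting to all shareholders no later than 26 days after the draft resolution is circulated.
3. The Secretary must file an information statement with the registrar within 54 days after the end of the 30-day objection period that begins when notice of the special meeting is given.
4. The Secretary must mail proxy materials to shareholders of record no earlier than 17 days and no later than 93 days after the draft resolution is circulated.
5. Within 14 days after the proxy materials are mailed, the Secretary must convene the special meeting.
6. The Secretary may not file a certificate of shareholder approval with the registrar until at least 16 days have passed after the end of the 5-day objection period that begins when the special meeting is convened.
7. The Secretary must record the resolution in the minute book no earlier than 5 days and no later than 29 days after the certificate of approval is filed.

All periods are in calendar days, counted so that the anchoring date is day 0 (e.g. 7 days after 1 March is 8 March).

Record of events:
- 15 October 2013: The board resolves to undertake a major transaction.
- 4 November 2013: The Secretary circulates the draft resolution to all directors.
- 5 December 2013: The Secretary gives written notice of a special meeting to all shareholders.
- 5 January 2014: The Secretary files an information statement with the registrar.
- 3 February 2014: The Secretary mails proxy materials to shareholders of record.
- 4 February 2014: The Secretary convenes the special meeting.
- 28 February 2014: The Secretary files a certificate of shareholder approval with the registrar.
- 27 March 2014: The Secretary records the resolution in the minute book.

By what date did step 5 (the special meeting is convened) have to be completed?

17 February 2014

Step 5 runs from 3 February 2014, when the proxy materials are mailed. 14 days after 3 February 2014 is 17 February 2014.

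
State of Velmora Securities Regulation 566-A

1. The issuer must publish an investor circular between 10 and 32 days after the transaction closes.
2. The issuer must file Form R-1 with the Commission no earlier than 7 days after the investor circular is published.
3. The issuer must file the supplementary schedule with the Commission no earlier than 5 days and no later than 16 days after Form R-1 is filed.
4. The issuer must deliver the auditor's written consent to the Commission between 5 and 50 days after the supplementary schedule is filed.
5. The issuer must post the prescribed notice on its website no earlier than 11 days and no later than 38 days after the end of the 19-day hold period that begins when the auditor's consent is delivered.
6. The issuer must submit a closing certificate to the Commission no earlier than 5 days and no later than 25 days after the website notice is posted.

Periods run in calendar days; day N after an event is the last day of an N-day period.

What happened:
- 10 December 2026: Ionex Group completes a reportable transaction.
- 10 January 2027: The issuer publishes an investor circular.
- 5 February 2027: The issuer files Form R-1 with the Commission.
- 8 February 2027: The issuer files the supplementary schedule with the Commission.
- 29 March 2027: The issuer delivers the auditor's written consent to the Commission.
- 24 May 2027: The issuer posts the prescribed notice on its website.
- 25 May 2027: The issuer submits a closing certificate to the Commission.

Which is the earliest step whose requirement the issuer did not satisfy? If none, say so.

Step 3

(1) the permitted window runs from 10 December 2026 + 10 = 20 December 2026 to 10 December 2026 + 32 = 11 January 2027; done 10 January 2027 — within the window.
(2) permitted from 10 January 2027 + 7 days = 17 January 2027 onward; done 5 February 2027 — permitted.
(3) the permitted window runs from 5 February 2027 + 5 = 10 February 2027 to 5 February 2027 + 16 = 21 February 2027; 8 February 2027 is 2 days too early.
No need to go further; step 3 was not satisfied.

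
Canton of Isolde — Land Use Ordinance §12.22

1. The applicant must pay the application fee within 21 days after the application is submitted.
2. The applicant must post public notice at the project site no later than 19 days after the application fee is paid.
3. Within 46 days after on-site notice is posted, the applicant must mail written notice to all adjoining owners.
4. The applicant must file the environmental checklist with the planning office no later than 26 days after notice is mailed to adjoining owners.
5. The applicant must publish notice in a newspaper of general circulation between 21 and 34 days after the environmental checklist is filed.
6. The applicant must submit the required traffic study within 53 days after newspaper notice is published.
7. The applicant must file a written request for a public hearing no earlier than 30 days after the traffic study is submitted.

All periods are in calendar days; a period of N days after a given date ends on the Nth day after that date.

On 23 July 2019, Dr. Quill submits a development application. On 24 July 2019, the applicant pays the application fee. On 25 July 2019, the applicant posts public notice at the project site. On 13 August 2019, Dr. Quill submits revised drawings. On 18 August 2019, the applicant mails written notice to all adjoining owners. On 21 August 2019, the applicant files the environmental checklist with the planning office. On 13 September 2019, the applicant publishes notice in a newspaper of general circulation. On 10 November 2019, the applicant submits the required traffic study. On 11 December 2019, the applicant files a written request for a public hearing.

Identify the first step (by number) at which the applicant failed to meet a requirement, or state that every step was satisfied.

Step 6

Step 1 — counting 21 days from 23 July 2019 (when the application is submitted) gives a deadline of 13 August 2019; 24 July 2019 is within that limit.
Step 2 — counting 19 days from 24 July 2019 (when the application fee is paid) gives a deadline of 12 August 2019; done 25 July 2019 — timely.
Step 3 — counting 46 days from 25 July 2019 (when on-site notice is posted) gives a deadline of 9 September 2019; done 18 August 2019 — timely.
Step 4 — counting 26 days from 18 August 2019 (when notice is mailed to adjoining owners) gives a deadline of 13 September 2019; completed 21 August 2019, before the deadline.
Step 5 — 21 and 34 days from 21 August 2019 (when the environmental checklist is filed) are 11 September 2019 and 24 September 2019 respectively; done 13 September 2019, which is between those dates.
Step 6 — counting 53 days from 13 September 2019 (when newspaper notice is published) gives a deadline of 5 November 2019; not done until 10 November 2019, 5 days after the deadline.
Later steps need not be reached.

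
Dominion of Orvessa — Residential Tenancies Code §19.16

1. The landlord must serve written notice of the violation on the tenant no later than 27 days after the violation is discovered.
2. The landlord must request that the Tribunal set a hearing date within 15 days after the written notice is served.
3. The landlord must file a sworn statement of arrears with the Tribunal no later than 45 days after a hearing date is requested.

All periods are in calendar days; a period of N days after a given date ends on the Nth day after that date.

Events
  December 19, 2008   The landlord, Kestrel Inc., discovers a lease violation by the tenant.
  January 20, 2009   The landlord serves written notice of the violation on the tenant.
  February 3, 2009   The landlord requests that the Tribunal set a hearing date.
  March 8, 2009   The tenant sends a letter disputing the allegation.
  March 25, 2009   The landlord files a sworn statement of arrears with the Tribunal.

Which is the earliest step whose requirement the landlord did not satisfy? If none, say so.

Step 1

Step 1: 27 days after December 19, 2008 (when the violation is discovered) is January 15, 2009; not done until January 20, 2009, 5 days after the deadline.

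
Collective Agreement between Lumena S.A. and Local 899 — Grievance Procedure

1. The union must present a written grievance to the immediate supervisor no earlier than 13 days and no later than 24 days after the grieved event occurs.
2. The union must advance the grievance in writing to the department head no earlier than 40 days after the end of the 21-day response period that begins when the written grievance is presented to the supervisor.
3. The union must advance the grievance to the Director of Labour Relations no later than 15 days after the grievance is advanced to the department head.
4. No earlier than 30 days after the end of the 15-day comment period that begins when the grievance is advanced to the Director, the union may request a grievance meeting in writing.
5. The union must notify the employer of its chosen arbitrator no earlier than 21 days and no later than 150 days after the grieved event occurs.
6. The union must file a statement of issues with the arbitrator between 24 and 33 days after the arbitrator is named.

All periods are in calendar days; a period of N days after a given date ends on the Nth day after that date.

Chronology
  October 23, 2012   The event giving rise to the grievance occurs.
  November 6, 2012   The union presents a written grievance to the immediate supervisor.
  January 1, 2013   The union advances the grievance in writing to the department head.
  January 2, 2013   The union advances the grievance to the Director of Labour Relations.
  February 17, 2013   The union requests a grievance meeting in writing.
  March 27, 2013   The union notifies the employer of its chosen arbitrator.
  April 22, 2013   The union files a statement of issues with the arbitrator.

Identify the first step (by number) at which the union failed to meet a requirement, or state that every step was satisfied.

Step 1 — 13 and 24 days from October 23, 2012 (when the grieved event occurs) are November 5, 2012 and November 16, 2012 respectively; done November 6, 2012, which is between those dates.
Step 2 — must wait 40 days from November 27, 2012 (end of the 21-day response period, which began when the written grievance is presented to the supervisor on November 6, 2012), so not before January 6, 2013; January 1, 2013 is 5 days before the earliest permitted date.

Step 2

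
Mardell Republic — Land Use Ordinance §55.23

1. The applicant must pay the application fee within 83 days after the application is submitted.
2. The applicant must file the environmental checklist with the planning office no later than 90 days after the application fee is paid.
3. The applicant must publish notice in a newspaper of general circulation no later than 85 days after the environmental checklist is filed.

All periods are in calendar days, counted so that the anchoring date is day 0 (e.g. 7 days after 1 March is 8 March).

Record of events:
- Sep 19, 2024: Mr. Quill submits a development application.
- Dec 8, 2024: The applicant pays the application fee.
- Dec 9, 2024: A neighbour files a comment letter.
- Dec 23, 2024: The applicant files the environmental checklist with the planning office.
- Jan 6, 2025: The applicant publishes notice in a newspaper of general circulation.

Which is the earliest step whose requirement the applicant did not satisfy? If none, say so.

(1) due by Sep 19, 2024 + 83 days = Dec 11, 2024; completed Dec 8, 2024, before the deadline.
(2) due by Dec 8, 2024 + 90 days = Mar 8, 2025; done Dec 23, 2024 — timely.
(3) due by Dec 23, 2024 + 85 days = Mar 18, 2025; done Jan 6, 2025 — timely.

None — every step was satisfied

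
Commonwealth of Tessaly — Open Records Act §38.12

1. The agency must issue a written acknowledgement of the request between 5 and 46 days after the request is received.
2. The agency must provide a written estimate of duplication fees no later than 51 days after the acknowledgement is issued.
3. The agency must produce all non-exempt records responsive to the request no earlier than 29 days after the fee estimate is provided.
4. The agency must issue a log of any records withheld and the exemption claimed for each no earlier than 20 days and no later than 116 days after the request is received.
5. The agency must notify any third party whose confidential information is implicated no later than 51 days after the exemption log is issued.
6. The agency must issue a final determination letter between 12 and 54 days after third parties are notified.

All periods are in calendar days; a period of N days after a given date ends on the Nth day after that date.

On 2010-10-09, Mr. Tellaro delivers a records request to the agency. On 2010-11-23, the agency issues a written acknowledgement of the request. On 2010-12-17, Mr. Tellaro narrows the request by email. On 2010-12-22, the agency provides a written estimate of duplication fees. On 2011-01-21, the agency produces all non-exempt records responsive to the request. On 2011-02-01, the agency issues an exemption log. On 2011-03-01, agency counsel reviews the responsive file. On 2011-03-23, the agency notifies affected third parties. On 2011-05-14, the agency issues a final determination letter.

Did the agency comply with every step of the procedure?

Yes

Step 1 — 5 and 46 days from 2010-10-09 (when the request is received) are 2010-10-14 and 2010-11-24 respectively; done 2010-11-23 — within the window.
Step 2 — counting 51 days from 2010-11-23 (when the acknowledgement is issued) gives a deadline of 2011-01-13; completed 2010-12-22, before the deadline.
Step 3 — must wait 29 days from 2010-12-22 (when the fee estimate is provided), so not before 2011-01-20; 2011-01-21 is on or after that date.
Step 4 — 20 and 116 days from 2010-10-09 (when the request is received) are 2010-10-29 and 2011-02-02 respectively; done 2011-02-01, which is between those dates.
Step 5 — counting 51 days from 2011-02-01 (when the exemption log is issued) gives a deadline of 2011-03-24; completed 2011-03-23, before the deadline.
Step 6 — 12 and 54 days from 2011-03-23 (when third parties are notified) are 2011-04-04 and 2011-05-16 respectively; done 2011-05-14, which is between those dates.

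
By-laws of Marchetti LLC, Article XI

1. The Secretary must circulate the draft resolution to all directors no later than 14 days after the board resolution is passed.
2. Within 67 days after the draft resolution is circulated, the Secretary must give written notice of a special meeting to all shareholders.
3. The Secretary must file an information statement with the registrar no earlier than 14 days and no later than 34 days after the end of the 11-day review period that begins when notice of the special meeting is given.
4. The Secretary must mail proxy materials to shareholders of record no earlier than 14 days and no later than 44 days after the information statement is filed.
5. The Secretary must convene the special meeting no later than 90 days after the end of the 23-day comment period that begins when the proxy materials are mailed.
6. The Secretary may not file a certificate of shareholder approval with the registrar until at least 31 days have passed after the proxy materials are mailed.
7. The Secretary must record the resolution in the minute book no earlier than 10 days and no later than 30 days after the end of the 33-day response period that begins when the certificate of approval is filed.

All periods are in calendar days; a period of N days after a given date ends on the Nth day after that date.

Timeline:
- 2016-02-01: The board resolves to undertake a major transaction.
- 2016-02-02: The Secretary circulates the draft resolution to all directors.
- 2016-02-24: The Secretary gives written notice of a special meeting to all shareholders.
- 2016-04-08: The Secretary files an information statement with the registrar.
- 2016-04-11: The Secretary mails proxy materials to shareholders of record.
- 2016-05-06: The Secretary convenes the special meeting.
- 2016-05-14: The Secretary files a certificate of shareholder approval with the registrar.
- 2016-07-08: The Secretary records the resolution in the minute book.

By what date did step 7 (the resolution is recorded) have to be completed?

2016-07-16

The certificate of approval is filed on 2016-05-14; the 33-day response period therefore ends 2016-06-16, and step 7 runs from that date. The window is 10–30 days after 2016-06-16; it closes on 2016-07-16.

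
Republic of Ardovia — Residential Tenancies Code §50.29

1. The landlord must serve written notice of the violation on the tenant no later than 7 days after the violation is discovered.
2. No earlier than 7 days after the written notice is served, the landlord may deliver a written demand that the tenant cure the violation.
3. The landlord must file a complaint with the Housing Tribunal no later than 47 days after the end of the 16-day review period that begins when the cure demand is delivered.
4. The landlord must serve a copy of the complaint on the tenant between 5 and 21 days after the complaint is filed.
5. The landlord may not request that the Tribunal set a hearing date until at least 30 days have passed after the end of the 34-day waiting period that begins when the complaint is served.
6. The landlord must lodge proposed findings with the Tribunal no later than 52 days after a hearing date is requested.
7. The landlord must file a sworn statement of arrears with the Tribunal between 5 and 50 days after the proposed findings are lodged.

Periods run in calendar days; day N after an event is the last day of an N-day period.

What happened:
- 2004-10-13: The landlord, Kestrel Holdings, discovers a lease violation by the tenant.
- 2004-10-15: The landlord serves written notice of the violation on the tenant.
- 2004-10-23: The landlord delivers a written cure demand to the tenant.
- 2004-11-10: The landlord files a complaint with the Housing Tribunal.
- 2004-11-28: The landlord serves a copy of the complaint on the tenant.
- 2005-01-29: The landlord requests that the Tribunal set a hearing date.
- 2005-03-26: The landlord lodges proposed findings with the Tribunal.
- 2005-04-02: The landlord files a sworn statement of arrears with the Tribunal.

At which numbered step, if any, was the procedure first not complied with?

Step 1 — counting 7 days from 2004-10-13 (when the violation is discovered) gives a deadline of 2004-10-20; done 2004-10-15 — timely.
Step 2 — must wait 7 days from 2004-10-15 (when the written notice is served), so not before 2004-10-22; done 2004-10-23 — permitted.
Step 3 — counting 47 days from 2004-11-08 (end of the 16-day review period, which began when the cure demand is delivered on 2004-10-23) gives a deadline of 2004-12-25; 2004-11-10 is within that limit.
Step 4 — 5 and 21 days from 2004-11-10 (when the complaint is filed) are 2004-11-15 and 2004-12-01 respectively; 2004-11-28 falls inside that range.
Step 5 — must wait 30 days from 2005-01-01 (end of the 34-day waiting period, which began when the complaint is served on 2004-11-28), so not before 2005-01-31; acted on 2005-01-29, 2 days prematurely.
No need to go further; step 5 was not satisfied.

Step 5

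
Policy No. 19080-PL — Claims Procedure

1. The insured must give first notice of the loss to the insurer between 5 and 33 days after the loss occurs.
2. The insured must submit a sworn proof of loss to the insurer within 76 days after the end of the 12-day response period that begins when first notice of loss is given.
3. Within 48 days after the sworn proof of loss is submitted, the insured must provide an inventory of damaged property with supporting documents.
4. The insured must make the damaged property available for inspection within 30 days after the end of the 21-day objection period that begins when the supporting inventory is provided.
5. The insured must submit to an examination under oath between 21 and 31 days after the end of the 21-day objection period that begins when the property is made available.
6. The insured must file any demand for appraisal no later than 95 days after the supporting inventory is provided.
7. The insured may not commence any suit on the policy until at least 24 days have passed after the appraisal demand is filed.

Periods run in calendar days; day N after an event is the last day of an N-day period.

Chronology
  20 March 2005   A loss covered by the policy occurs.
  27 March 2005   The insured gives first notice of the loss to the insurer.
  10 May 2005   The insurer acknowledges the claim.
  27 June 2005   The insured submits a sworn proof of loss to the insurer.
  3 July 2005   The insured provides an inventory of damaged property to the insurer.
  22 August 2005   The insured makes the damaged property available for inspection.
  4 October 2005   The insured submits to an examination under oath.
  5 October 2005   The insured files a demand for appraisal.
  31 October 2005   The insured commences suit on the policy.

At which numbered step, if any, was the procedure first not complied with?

Step 2

Step 1 — 5 and 33 days from 20 March 2005 (when the loss occurs) are 25 March 2005 and 22 April 2005 respectively; done 27 March 2005 — within the window.
Step 2 — counting 76 days from 8 April 2005 (end of the 12-day response period, which began when first notice of loss is given on 27 March 2005) gives a deadline of 23 June 2005; 27 June 2005 misses that deadline by 4 days.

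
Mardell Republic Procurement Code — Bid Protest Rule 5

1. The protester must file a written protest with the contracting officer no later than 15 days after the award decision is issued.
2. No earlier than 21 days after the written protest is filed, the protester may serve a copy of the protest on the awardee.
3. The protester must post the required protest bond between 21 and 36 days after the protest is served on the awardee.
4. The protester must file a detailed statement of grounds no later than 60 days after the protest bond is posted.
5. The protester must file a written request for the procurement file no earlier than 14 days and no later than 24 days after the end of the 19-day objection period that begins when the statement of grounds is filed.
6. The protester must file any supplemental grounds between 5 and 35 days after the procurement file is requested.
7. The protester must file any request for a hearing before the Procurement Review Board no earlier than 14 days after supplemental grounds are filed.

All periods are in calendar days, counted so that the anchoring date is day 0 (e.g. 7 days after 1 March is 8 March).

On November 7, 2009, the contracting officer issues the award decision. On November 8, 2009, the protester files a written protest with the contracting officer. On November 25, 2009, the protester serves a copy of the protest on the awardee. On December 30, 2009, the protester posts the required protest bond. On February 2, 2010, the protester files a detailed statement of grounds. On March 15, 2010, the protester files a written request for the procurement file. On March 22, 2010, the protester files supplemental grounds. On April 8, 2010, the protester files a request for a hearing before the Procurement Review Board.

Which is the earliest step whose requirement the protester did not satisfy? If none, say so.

Step 1 — counting 15 days from November 7, 2009 (when the award decision is issued) gives a deadline of November 22, 2009; November 8, 2009 is within that limit.
Step 2 — must wait 21 days from November 8, 2009 (when the written protest is filed), so not before November 29, 2009; acted on November 25, 2009, 4 days prematurely.
No need to go further; step 2 was not satisfied.

Step 2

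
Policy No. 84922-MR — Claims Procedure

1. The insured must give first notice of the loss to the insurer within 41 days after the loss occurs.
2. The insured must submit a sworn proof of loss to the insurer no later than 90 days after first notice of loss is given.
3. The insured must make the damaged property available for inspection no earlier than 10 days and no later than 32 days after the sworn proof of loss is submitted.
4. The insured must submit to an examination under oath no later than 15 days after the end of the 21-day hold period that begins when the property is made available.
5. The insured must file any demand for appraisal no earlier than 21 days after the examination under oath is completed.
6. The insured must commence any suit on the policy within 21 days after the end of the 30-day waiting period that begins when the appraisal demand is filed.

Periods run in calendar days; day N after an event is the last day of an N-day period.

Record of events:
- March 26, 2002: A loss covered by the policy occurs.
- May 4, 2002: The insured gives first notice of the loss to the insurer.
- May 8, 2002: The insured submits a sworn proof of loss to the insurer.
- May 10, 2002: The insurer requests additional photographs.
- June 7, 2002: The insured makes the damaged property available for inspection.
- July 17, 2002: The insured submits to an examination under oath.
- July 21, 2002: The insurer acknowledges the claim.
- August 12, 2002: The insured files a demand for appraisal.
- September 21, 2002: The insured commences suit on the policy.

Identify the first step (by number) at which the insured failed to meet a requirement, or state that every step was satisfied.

Step 4

(1) due by March 26, 2002 + 41 days = May 6, 2002; done May 4, 2002 — timely.
(2) due by May 4, 2002 + 90 days = August 2, 2002; done May 8, 2002 — timely.
(3) the permitted window runs from May 8, 2002 + 10 = May 18, 2002 to May 8, 2002 + 32 = June 9, 2002; done June 7, 2002 — within the window.
(4) due by June 28, 2002 + 15 days = July 13, 2002; not done until July 17, 2002, 4 days after the deadline.
The procedure was therefore not followed at step 4.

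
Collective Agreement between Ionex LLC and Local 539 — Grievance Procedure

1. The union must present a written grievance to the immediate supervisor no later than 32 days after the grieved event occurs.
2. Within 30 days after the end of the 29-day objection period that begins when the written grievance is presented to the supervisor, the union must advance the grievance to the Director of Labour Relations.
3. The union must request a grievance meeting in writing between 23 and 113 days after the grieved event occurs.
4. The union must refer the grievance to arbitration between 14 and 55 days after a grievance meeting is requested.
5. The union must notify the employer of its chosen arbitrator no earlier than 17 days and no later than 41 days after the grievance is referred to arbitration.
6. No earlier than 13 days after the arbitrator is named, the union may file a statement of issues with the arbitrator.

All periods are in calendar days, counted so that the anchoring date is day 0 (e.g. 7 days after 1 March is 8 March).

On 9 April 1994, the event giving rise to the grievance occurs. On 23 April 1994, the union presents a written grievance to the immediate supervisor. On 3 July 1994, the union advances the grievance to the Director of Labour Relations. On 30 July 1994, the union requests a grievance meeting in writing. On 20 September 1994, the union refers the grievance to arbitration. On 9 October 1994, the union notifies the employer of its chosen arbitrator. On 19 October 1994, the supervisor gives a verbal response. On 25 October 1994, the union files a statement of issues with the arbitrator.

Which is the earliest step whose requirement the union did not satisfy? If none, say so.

Step 2

Step 1: 32 days after 9 April 1994 (when the grieved event occurs) is 11 May 1994; completed 23 April 1994, before the deadline.
Step 2: 30 days after 22 May 1994 (end of the 29-day objection period, which began when the written grievance is presented to the supervisor on 23 April 1994) is 21 June 1994; not done until 3 July 1994, 12 days after the deadline.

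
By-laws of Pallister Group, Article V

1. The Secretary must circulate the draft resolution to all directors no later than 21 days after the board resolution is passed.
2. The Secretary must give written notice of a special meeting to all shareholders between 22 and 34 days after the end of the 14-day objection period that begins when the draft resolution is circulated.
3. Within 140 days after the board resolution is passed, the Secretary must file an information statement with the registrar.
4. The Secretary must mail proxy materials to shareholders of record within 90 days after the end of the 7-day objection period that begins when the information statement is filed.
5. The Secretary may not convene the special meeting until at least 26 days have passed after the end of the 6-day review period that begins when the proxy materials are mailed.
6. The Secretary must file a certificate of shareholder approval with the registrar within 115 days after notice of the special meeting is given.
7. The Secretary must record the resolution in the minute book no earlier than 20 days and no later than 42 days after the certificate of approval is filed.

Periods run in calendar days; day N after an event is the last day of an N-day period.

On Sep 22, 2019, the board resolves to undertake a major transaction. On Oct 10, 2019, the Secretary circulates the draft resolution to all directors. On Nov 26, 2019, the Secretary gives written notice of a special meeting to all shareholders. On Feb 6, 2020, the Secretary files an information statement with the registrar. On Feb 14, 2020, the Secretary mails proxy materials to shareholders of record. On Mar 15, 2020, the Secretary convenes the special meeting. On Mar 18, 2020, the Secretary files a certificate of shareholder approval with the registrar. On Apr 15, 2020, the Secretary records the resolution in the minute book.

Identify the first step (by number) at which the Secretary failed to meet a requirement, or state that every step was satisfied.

Step 5

Step 1: 21 days after Sep 22, 2019 (when the board resolution is passed) is Oct 13, 2019; done Oct 10, 2019 — timely.
Step 2: the window is 22–34 days after Oct 24, 2019 (end of the 14-day objection period, which began when the draft resolution is circulated on Oct 10, 2019), so Nov 15, 2019 through Nov 27, 2019; done Nov 26, 2019 — within the window.
Step 3: 140 days after Sep 22, 2019 (when the board resolution is passed) is Feb 9, 2020; completed Feb 6, 2020, before the deadline.
Step 4: 90 days after Feb 13, 2020 (end of the 7-day objection period, which began when the information statement is filed on Feb 6, 2020) is May 13, 2020; done Feb 14, 2020 — timely.
Step 5: the earliest permitted date is 26 days after Feb 20, 2020 (end of the 6-day review period, which began when the proxy materials are mailed on Feb 14, 2020), i.e. Mar 17, 2020; done Mar 15, 2020 — 2 days too early.
The procedure was therefore not followed at step 5.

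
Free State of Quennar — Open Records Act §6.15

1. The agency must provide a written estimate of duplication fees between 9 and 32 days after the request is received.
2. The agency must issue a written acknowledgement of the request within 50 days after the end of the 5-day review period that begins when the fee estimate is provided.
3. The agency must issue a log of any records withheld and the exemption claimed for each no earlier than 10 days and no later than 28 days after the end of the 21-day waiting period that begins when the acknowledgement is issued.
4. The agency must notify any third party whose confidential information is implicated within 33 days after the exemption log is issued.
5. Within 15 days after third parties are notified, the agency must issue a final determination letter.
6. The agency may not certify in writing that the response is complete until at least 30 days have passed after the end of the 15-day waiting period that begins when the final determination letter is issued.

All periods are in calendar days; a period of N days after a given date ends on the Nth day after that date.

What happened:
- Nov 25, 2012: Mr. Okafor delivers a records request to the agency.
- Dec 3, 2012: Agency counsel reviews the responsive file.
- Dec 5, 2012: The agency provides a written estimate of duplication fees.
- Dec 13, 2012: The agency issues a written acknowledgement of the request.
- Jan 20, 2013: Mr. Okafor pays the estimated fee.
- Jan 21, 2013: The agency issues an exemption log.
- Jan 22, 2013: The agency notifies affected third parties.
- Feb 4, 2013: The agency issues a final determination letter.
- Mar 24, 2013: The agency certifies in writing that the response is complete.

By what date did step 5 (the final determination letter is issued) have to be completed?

Step 5 runs from Jan 22, 2013, when third parties are notified. 15 days after Jan 22, 2013 is Feb 6, 2013.

Feb 6, 2013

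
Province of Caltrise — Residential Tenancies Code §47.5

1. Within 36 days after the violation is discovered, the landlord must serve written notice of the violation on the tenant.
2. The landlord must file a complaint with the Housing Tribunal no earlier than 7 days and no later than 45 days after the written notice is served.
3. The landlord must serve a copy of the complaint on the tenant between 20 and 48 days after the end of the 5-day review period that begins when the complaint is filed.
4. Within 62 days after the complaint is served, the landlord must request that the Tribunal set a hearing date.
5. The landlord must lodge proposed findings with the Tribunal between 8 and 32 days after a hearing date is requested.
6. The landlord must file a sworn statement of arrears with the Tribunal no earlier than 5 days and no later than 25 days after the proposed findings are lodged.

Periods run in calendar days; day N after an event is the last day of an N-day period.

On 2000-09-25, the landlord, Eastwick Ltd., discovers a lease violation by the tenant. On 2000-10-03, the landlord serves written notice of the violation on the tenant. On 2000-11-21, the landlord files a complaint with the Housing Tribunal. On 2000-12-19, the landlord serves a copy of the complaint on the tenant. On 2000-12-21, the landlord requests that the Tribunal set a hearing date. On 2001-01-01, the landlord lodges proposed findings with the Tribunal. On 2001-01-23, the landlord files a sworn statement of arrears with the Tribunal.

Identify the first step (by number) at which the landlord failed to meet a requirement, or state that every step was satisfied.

Step 1 — counting 36 days from 2000-09-25 (when the violation is discovered) gives a deadline of 2000-10-31; done 2000-10-03 — timely.
Step 2 — 7 and 45 days from 2000-10-03 (when the written notice is served) are 2000-10-10 and 2000-11-17 respectively; done 2000-11-21 — 4 days after the window closed.
That is the first point of non-compliance.

Step 2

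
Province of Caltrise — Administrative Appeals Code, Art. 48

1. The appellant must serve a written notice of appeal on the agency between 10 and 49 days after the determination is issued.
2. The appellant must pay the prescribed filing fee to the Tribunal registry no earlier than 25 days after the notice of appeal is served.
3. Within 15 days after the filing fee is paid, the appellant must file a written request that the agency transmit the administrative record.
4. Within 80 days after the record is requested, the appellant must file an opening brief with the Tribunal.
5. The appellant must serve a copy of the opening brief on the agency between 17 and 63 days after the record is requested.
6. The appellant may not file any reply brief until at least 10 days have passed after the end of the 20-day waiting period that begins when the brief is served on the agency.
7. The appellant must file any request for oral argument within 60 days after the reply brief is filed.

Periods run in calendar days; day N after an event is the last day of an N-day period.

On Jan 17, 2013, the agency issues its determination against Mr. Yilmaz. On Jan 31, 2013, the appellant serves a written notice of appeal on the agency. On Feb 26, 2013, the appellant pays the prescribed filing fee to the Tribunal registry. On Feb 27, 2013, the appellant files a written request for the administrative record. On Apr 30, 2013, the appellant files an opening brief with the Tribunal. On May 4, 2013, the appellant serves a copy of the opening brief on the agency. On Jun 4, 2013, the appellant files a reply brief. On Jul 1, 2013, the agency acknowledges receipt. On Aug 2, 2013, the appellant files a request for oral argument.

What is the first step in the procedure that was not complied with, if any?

Step 5

Step 1 — 10 and 49 days from Jan 17, 2013 (when the determination is issued) are Jan 27, 2013 and Mar 7, 2013 respectively; done Jan 31, 2013 — within the window.
Step 2 — must wait 25 days from Jan 31, 2013 (when the notice of appeal is served), so not before Feb 25, 2013; done Feb 26, 2013, after the minimum wait.
Step 3 — counting 15 days from Feb 26, 2013 (when the filing fee is paid) gives a deadline of Mar 13, 2013; Feb 27, 2013 is within that limit.
Step 4 — counting 80 days from Feb 27, 2013 (when the record is requested) gives a deadline of May 18, 2013; completed Apr 30, 2013, before the deadline.
Step 5 — 17 and 63 days from Feb 27, 2013 (when the record is requested) are Mar 16, 2013 and May 1, 2013 respectively; done May 4, 2013 — 3 days after the window closed.
No need to go further; step 5 was not satisfied.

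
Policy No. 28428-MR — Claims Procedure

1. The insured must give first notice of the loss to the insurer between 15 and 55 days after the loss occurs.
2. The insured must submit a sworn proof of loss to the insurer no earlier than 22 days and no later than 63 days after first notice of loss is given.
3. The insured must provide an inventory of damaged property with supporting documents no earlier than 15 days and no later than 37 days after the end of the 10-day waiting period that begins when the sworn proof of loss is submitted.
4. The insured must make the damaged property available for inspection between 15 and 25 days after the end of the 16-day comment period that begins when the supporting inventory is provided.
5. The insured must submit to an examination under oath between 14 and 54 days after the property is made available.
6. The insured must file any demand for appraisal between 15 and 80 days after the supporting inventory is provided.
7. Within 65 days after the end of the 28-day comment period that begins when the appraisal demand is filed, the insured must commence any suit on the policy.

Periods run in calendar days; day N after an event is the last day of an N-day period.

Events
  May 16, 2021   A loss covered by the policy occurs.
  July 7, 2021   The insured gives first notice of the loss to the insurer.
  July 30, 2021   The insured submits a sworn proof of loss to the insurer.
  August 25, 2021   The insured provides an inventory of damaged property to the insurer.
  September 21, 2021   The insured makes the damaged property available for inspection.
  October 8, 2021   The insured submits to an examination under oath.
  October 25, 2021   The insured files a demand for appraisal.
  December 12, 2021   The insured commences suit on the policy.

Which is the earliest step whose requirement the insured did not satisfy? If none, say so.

Step 4

Step 1 — 15 and 55 days from May 16, 2021 (when the loss occurs) are May 31, 2021 and July 10, 2021 respectively; July 7, 2021 falls inside that range.
Step 2 — 22 and 63 days from July 7, 2021 (when first notice of loss is given) are July 29, 2021 and September 8, 2021 respectively; done July 30, 2021, which is between those dates.
Step 3 — 15 and 37 days from August 9, 2021 (end of the 10-day waiting period, which began when the sworn proof of loss is submitted on July 30, 2021) are August 24, 2021 and September 15, 2021 respectively; done August 25, 2021, which is between those dates.
Step 4 — 15 and 25 days from September 10, 2021 (end of the 16-day comment period, which began when the supporting inventory is provided on August 25, 2021) are September 25, 2021 and October 5, 2021 respectively; September 21, 2021 is 4 days too early.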